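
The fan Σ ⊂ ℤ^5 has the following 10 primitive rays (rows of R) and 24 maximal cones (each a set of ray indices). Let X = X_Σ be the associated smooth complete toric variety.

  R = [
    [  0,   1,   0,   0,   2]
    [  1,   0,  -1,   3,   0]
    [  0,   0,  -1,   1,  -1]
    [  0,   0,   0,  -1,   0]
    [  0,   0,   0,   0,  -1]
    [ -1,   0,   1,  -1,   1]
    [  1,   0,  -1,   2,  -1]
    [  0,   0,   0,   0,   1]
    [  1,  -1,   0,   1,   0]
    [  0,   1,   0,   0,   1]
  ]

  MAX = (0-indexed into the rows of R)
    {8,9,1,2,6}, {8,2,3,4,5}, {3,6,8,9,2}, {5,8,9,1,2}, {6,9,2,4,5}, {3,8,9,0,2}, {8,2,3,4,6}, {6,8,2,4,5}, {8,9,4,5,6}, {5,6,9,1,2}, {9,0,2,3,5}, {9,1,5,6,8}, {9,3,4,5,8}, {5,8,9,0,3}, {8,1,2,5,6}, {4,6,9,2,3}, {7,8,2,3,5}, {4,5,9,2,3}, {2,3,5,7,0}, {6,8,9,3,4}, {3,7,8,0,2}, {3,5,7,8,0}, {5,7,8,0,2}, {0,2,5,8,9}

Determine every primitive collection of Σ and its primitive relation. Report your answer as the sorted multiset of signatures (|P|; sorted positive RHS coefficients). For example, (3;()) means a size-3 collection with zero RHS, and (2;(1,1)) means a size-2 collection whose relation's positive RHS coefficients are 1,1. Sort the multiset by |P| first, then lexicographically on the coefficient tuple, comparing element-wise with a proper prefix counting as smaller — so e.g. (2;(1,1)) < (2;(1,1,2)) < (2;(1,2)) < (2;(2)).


Δ(Σ) — 10 vertices, 14 min non-faces:

  {4,7}:  v_{4} + v_{7} = 0  so sig = (2;())
  {0,4}:  v_{0} + v_{4} = v_{9}  so sig = (2;(1))
  {7,9}:  v_{7} + v_{9} = v_{0}  so sig = (2;(1))
  {1,3}:  v_{1} + v_{3} = v_{2} + v_{8} + v_{9}  so sig = (2;(1,1,1))
  {6,7}:  v_{6} + v_{7} = v_{2} + v_{8} + v_{9}  so sig = (2;(1,1,1))
  {0,6}:  v_{0} + v_{6} = v_{2} + v_{8} + 2·v_{9}  so sig = (2;(1,1,2))
  {1,4}:  v_{1} + v_{4} = v_{5} + 2·v_{6}  so sig = (2;(1,2))
  {1,7}:  v_{1} + v_{7} = 2·v_{2} + v_{5} + 2·v_{8} + 2·v_{9}  so sig = (2;(1,2,2,2))
  {0,1}:  v_{0} + v_{1} = 2·v_{2} + v_{5} + 2·v_{8} + 3·v_{9}  so sig = (2;(1,2,2,3))
  {3,5,6}:  v_{3} + v_{5} + v_{6} = 0  so sig = (3;())
  {2,4,8,9}:  v_{2} + v_{4} + v_{8} + v_{9} = v_{6}  so sig = (4;(1))
  {2,3,5,8,9}:  v_{2} + v_{3} + v_{5} + v_{8} + v_{9} = v_{7}  so sig = (5;(1))
  {2,5,6,8,9}:  v_{2} + v_{5} + v_{6} + v_{8} + v_{9} = v_{1}  so sig = (5;(1))
  {0,2,3,5,8}:  v_{0} + v_{2} + v_{3} + v_{5} + v_{8} = 2·v_{7}  so sig = (5;(2))

Signatures (|P|; sorted positive RHS coefficients), sorted:
[(2;()), (2;(1)), (2;(1)), (2;(1,1,1)), (2;(1,1,1)), (2;(1,1,2)), (2;(1,2)), (2;(1,2,2,2)), (2;(1,2,2,3)), (3;()), (4;(1)), (5;(1)), (5;(1)), (5;(2))]


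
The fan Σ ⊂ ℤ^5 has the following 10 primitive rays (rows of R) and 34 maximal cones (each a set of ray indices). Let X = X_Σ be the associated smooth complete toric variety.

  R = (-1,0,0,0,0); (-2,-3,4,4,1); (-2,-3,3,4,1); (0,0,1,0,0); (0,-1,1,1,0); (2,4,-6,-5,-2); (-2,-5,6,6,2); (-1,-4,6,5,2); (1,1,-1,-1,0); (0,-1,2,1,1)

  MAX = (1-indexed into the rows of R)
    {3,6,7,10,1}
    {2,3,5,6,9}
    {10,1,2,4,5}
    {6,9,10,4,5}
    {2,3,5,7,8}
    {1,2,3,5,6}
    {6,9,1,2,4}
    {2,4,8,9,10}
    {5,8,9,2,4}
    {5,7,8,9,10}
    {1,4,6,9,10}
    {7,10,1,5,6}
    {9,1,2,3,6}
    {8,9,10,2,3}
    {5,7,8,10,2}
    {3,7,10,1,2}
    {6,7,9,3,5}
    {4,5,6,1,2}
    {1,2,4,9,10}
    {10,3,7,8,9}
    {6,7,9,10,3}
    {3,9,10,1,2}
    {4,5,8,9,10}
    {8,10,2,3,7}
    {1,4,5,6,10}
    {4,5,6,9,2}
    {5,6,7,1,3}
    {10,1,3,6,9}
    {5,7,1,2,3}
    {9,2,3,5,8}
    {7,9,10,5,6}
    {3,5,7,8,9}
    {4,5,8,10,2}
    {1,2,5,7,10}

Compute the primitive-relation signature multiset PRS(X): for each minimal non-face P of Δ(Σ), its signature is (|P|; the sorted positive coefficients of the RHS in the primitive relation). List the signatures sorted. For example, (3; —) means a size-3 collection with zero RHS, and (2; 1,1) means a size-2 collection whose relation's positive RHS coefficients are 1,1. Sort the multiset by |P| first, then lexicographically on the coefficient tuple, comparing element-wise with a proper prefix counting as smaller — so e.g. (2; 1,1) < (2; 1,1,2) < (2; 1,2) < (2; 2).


11 collections generate NE(X_Σ); each relation:

  • {3,4}:  v_{3} + v_{4} = v_{2}  so sig = (2; 1)
  • {1,8}:  v_{1} + v_{8} = v_{2} + v_{10}  so sig = (2; 1,1)
  • {6,8}:  v_{6} + v_{8} = v_{5} + v_{9}  so sig = (2; 1,1)
  • {4,7}:  v_{4} + v_{7} = v_{2} + v_{5} + v_{10}  so sig = (2; 1,1,1)
  • {1,5,9}:  v_{1} + v_{5} + v_{9} = 0  so sig = (3; —)
  • {2,6,10}:  v_{2} + v_{6} + v_{10} = 0  so sig = (3; —)
  • {3,5,10}:  v_{3} + v_{5} + v_{10} = v_{7}  so sig = (3; 1)
  • {1,7,9}:  v_{1} + v_{7} + v_{9} = v_{3} + v_{10}  so sig = (3; 1,1)
  • {2,6,7}:  v_{2} + v_{6} + v_{7} = v_{3} + v_{5}  so sig = (3; 1,1)
  • {2,7,9}:  v_{2} + v_{7} + v_{9} = v_{3} + v_{8}  so sig = (3; 1,1)
  • {2,5,9,10}:  v_{2} + v_{5} + v_{9} + v_{10} = v_{8}  so sig = (4; 1)

Signatures (|P|; sorted positive RHS coefficients), sorted:
    |P|=2: 4 collections, coeffs (1), (1,1), (1,1), (1,1,1)
    |P|=3: 6 collections, coeffs (), (), (1), (1,1), (1,1), (1,1)
    |P|=4: 1 collection, coeffs (1)


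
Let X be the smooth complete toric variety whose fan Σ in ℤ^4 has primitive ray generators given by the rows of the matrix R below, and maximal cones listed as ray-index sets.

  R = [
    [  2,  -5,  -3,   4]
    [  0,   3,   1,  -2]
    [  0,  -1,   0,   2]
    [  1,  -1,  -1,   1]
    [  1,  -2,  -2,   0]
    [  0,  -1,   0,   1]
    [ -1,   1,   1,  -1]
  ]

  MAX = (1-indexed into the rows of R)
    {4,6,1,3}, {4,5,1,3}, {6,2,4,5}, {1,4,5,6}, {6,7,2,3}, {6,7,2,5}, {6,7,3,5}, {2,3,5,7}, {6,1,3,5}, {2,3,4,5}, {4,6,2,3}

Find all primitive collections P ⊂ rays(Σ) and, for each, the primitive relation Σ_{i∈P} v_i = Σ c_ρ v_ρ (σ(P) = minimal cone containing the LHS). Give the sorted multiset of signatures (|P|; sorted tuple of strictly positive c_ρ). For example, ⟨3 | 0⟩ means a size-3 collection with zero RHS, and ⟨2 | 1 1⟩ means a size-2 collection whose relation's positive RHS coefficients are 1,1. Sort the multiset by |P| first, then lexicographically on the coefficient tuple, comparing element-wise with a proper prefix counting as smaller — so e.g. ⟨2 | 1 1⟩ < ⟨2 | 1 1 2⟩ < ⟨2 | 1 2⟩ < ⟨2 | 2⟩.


|primitive collections| = 5. Relations:

  P = {4,7}:  v_{4} + v_{7} = 0 — sig = ⟨2 | 0⟩
  P = {1,7}:  v_{1} + v_{7} = v_{3} + v_{5} + v_{6} — sig = ⟨2 | 1 1 1⟩
  P = {1,2}:  v_{1} + v_{2} = 2·v_{4} — sig = ⟨2 | 2⟩
  P = {2,3,5,6}:  v_{2} + v_{3} + v_{5} + v_{6} = v_{4} — sig = ⟨4 | 1⟩
  P = {3,4,5,6}:  v_{3} + v_{4} + v_{5} + v_{6} = v_{1} — sig = ⟨4 | 1⟩

Signatures (|P|; sorted positive RHS coefficients), sorted:
[⟨2 | 0⟩, ⟨2 | 1 1 1⟩, ⟨2 | 2⟩, ⟨4 | 1⟩, ⟨4 | 1⟩]


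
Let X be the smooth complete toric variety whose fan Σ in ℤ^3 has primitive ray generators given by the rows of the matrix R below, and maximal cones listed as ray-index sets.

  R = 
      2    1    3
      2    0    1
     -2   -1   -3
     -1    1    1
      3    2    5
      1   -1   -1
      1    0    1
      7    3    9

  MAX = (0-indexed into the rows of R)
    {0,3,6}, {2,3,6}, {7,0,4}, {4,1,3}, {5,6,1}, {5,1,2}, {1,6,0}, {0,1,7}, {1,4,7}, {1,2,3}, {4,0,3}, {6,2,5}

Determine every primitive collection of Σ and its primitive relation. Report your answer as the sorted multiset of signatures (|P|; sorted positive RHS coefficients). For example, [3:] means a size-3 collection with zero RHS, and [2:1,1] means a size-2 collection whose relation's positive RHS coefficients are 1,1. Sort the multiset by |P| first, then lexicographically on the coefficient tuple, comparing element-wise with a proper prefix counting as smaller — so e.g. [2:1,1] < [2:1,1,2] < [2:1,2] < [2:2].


14 collections generate NE(X_Σ); each relation:

  P={0,2}:  v_{0} + v_{2} = 0  ⟹  sig = [2:]
  P={3,5}:  v_{3} + v_{5} = 0  ⟹  sig = [2:]
  P={0,5}:  v_{0} + v_{5} = v_{1} + v_{6}  ⟹  sig = [2:1,1]
  P={2,4}:  v_{2} + v_{4} = v_{1} + v_{3}  ⟹  sig = [2:1,1]
  P={2,7}:  v_{2} + v_{7} = v_{1} + v_{4}  ⟹  sig = [2:1,1]
  P={4,5}:  v_{4} + v_{5} = v_{0} + v_{1}  ⟹  sig = [2:1,1]
  P={6,7}:  v_{6} + v_{7} = 3·v_{0} + v_{1}  ⟹  sig = [2:1,3]
  P={3,7}:  v_{3} + v_{7} = 2·v_{4}  ⟹  sig = [2:2]
  P={4,6}:  v_{4} + v_{6} = 2·v_{0}  ⟹  sig = [2:2]
  P={5,7}:  v_{5} + v_{7} = 2·v_{0} + 2·v_{1}  ⟹  sig = [2:2,2]
  P={0,1,3}:  v_{0} + v_{1} + v_{3} = v_{4}  ⟹  sig = [3:1]
  P={0,1,4}:  v_{0} + v_{1} + v_{4} = v_{7}  ⟹  sig = [3:1]
  P={1,2,6}:  v_{1} + v_{2} + v_{6} = v_{5}  ⟹  sig = [3:1]
  P={1,3,6}:  v_{1} + v_{3} + v_{6} = v_{0}  ⟹  sig = [3:1]

so the primitive-relation signature multiset is
    |P|=2: 10 collections, coeffs (), (), (1,1), (1,1), (1,1), (1,1), (1,3), (2), (2), (2,2)
    |P|=3: 4 collections, coeffs (1), (1), (1), (1)


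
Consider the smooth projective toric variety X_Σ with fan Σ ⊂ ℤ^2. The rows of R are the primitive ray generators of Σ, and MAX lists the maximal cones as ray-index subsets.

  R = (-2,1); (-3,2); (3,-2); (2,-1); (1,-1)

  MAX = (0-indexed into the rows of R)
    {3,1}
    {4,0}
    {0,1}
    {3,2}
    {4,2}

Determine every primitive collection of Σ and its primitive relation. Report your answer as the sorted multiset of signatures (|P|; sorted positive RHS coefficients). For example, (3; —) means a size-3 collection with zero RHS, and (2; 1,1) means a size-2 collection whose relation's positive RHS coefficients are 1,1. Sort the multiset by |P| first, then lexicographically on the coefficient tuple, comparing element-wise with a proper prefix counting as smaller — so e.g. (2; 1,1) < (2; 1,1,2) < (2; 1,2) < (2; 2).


The 5 primitive collections of Σ (r=5, n=2):

  {0,3}:  v_{0} + v_{3} = 0  ⟹  sig = (2; —)
  {1,2}:  v_{1} + v_{2} = 0  ⟹  sig = (2; —)
  {0,2}:  v_{0} + v_{2} = v_{4}  ⟹  sig = (2; 1)
  {1,4}:  v_{1} + v_{4} = v_{0}  ⟹  sig = (2; 1)
  {3,4}:  v_{3} + v_{4} = v_{2}  ⟹  sig = (2; 1)

Sorted signature multiset PRS(X):
{ (2; —) ×2,  (2; 1) ×3 }


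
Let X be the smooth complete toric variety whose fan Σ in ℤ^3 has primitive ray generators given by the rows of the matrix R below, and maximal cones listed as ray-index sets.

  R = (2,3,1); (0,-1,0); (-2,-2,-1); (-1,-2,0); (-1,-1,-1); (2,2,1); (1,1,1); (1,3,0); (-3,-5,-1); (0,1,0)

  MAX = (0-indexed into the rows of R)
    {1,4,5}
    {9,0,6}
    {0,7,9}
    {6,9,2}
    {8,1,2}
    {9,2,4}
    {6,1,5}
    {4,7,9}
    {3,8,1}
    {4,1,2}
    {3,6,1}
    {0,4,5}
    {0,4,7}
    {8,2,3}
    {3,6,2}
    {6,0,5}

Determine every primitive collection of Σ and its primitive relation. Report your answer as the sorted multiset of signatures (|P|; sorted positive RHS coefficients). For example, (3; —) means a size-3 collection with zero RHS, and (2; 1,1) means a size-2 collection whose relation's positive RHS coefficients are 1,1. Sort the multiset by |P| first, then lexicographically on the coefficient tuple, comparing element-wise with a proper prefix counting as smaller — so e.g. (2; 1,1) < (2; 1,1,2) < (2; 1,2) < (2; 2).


24 minimal non-faces of Δ(Σ) (on 10 rays):

  P = {1,9}:  v_{1} + v_{9} = 0  ⇒ sig = (2; —)
  P = {2,5}:  v_{2} + v_{5} = 0  ⇒ sig = (2; —)
  P = {4,6}:  v_{4} + v_{6} = 0  ⇒ sig = (2; —)
  P = {0,1}:  v_{0} + v_{1} = v_{5}  ⇒ sig = (2; 1)
  P = {0,2}:  v_{0} + v_{2} = v_{9}  ⇒ sig = (2; 1)
  P = {0,3}:  v_{0} + v_{3} = v_{6}  ⇒ sig = (2; 1)
  P = {0,8}:  v_{0} + v_{8} = v_{3}  ⇒ sig = (2; 1)
  P = {3,7}:  v_{3} + v_{7} = v_{9}  ⇒ sig = (2; 1)
  P = {5,9}:  v_{5} + v_{9} = v_{0}  ⇒ sig = (2; 1)
  P = {7,8}:  v_{7} + v_{8} = v_{2}  ⇒ sig = (2; 1)
  P = {1,7}:  v_{1} + v_{7} = v_{0} + v_{4}  ⇒ sig = (2; 1,1)
  P = {3,4}:  v_{3} + v_{4} = v_{1} + v_{2}  ⇒ sig = (2; 1,1)
  P = {3,5}:  v_{3} + v_{5} = v_{1} + v_{6}  ⇒ sig = (2; 1,1)
  P = {3,9}:  v_{3} + v_{9} = v_{2} + v_{6}  ⇒ sig = (2; 1,1)
  P = {5,8}:  v_{5} + v_{8} = v_{1} + v_{3}  ⇒ sig = (2; 1,1)
  P = {6,7}:  v_{6} + v_{7} = v_{0} + v_{9}  ⇒ sig = (2; 1,1)
  P = {8,9}:  v_{8} + v_{9} = v_{2} + v_{3}  ⇒ sig = (2; 1,1)
  P = {2,7}:  v_{2} + v_{7} = v_{4} + 2·v_{9}  ⇒ sig = (2; 1,2)
  P = {5,7}:  v_{5} + v_{7} = 2·v_{0} + v_{4}  ⇒ sig = (2; 1,2)
  P = {6,8}:  v_{6} + v_{8} = 2·v_{3}  ⇒ sig = (2; 2)
  P = {4,8}:  v_{4} + v_{8} = 2·v_{1} + 2·v_{2}  ⇒ sig = (2; 2,2)
  P = {0,4,9}:  v_{0} + v_{4} + v_{9} = v_{7}  ⇒ sig = (3; 1)
  P = {1,2,3}:  v_{1} + v_{2} + v_{3} = v_{8}  ⇒ sig = (3; 1)
  P = {1,2,6}:  v_{1} + v_{2} + v_{6} = v_{3}  ⇒ sig = (3; 1)

Sorted signature multiset PRS(X):
[(2; —), (2; —), (2; —), (2; 1), (2; 1), (2; 1), (2; 1), (2; 1), (2; 1), (2; 1), (2; 1,1), (2; 1,1), (2; 1,1), (2; 1,1), (2; 1,1), (2; 1,1), (2; 1,1), (2; 1,2), (2; 1,2), (2; 2), (2; 2,2), (3; 1), (3; 1), (3; 1)]


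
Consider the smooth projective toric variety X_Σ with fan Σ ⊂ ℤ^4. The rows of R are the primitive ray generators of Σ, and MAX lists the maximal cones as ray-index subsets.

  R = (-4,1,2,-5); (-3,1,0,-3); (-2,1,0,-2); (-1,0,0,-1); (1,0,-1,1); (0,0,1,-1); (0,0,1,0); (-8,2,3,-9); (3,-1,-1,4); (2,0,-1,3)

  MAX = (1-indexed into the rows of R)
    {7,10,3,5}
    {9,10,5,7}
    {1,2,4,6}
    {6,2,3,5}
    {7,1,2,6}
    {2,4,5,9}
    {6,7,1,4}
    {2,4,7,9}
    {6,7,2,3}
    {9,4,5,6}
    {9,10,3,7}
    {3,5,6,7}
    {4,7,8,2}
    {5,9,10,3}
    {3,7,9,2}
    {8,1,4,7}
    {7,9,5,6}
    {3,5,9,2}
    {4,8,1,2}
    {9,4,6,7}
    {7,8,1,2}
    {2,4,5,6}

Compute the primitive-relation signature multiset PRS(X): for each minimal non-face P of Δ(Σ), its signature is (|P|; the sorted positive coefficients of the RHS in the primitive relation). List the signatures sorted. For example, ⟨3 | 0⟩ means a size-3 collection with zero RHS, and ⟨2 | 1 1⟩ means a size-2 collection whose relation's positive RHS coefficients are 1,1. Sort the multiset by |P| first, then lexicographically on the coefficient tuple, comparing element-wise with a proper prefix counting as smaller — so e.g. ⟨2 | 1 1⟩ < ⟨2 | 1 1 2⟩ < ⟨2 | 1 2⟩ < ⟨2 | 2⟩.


20 collections generate NE(X_Σ); each relation:

  {3,4}:  v_{3} + v_{4} = v_{2}  so sig = ⟨2 | 1⟩
  {1,5}:  v_{1} + v_{5} = v_{2} + v_{6}  so sig = ⟨2 | 1 1⟩
  {1,9}:  v_{1} + v_{9} = v_{4} + v_{7}  so sig = ⟨2 | 1 1⟩
  {1,10}:  v_{1} + v_{10} = v_{3} + v_{7}  so sig = ⟨2 | 1 1⟩
  {4,10}:  v_{4} + v_{10} = v_{3} + v_{9}  so sig = ⟨2 | 1 1⟩
  {5,8}:  v_{5} + v_{8} = v_{1} + v_{2}  so sig = ⟨2 | 1 1⟩
  {1,3}:  v_{1} + v_{3} = 2·v_{2} + v_{6} + v_{7}  so sig = ⟨2 | 1 1 2⟩
  {3,8}:  v_{3} + v_{8} = v_{1} + 2·v_{2} + v_{7}  so sig = ⟨2 | 1 1 2⟩
  {2,10}:  v_{2} + v_{10} = 2·v_{3} + v_{9}  so sig = ⟨2 | 1 2⟩
  {8,9}:  v_{8} + v_{9} = v_{2} + 2·v_{4} + 2·v_{7}  so sig = ⟨2 | 1 2 2⟩
  {6,8}:  v_{6} + v_{8} = 2·v_{1}  so sig = ⟨2 | 2⟩
  {6,10}:  v_{6} + v_{10} = 2·v_{5} + 2·v_{7}  so sig = ⟨2 | 2 2⟩
  {8,10}:  v_{8} + v_{10} = 2·v_{2} + 2·v_{7}  so sig = ⟨2 | 2 2⟩
  {2,6,9}:  v_{2} + v_{6} + v_{9} = 0  so sig = ⟨3 | 0⟩
  {4,5,7}:  v_{4} + v_{5} + v_{7} = 0  so sig = ⟨3 | 0⟩
  {2,5,7}:  v_{2} + v_{5} + v_{7} = v_{3}  so sig = ⟨3 | 1⟩
  {3,6,9}:  v_{3} + v_{6} + v_{9} = v_{5} + v_{7}  so sig = ⟨3 | 1 1⟩
  {1,2,4,7}:  v_{1} + v_{2} + v_{4} + v_{7} = v_{8}  so sig = ⟨4 | 1⟩
  {2,4,6,7}:  v_{2} + v_{4} + v_{6} + v_{7} = v_{1}  so sig = ⟨4 | 1⟩
  {3,5,7,9}:  v_{3} + v_{5} + v_{7} + v_{9} = v_{10}  so sig = ⟨4 | 1⟩

so the primitive-relation signature multiset is
[⟨2 | 1⟩, ⟨2 | 1 1⟩, ⟨2 | 1 1⟩, ⟨2 | 1 1⟩, ⟨2 | 1 1⟩, ⟨2 | 1 1⟩, ⟨2 | 1 1 2⟩, ⟨2 | 1 1 2⟩, ⟨2 | 1 2⟩, ⟨2 | 1 2 2⟩, ⟨2 | 2⟩, ⟨2 | 2 2⟩, ⟨2 | 2 2⟩, ⟨3 | 0⟩, ⟨3 | 0⟩, ⟨3 | 1⟩, ⟨3 | 1 1⟩, ⟨4 | 1⟩, ⟨4 | 1⟩, ⟨4 | 1⟩]


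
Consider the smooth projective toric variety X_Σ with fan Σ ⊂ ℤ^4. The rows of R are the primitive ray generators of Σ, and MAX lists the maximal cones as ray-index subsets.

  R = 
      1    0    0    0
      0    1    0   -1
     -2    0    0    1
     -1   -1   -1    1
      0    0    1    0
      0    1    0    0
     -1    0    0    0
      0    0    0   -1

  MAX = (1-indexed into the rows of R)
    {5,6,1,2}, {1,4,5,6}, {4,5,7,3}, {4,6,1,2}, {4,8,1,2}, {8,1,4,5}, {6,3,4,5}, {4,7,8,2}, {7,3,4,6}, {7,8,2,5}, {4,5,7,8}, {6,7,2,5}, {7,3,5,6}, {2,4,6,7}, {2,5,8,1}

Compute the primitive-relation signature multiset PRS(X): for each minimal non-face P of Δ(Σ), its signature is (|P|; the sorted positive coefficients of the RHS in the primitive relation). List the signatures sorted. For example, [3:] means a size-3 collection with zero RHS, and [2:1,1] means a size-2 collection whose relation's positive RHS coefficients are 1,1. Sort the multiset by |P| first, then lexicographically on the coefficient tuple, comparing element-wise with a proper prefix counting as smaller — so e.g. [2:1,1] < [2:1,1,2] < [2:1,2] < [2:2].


7 minimal non-faces of Δ(Σ) (on 8 rays):

  • {1,7}:  v_{1} + v_{7} = 0 — sig = [2:]
  • {6,8}:  v_{6} + v_{8} = v_{2} — sig = [2:1]
  • {1,3}:  v_{1} + v_{3} = v_{4} + v_{5} + v_{6} — sig = [2:1,1,1]
  • {2,3}:  v_{2} + v_{3} = v_{6} + 2·v_{7} — sig = [2:1,2]
  • {3,8}:  v_{3} + v_{8} = 2·v_{7} — sig = [2:2]
  • {2,4,5}:  v_{2} + v_{4} + v_{5} = v_{7} — sig = [3:1]
  • {4,5,6,7}:  v_{4} + v_{5} + v_{6} + v_{7} = v_{3} — sig = [4:1]

Signatures (|P|; sorted positive RHS coefficients), sorted:
{ [2:],  [2:1],  [2:1,1,1],  [2:1,2],  [2:2],  [3:1],  [4:1] }


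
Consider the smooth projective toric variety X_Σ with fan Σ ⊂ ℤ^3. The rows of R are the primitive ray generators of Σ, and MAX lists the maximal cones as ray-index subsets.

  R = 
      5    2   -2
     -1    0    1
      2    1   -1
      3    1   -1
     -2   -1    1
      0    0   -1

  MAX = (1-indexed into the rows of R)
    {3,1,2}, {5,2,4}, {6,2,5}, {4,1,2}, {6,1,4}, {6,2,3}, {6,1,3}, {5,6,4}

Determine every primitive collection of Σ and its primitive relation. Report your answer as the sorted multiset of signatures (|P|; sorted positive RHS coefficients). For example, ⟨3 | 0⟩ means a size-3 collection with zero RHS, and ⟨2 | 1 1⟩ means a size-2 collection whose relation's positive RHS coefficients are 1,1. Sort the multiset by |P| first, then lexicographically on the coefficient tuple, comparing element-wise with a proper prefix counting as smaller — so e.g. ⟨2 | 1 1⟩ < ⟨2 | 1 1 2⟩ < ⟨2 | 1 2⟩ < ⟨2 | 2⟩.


Primitive collections (5):

  P={3,5}:  v_{3} + v_{5} = 0 — sig = ⟨2 | 0⟩
  P={1,5}:  v_{1} + v_{5} = v_{4} — sig = ⟨2 | 1⟩
  P={3,4}:  v_{3} + v_{4} = v_{1} — sig = ⟨2 | 1⟩
  P={2,4,6}:  v_{2} + v_{4} + v_{6} = v_{3} — sig = ⟨3 | 1⟩
  P={1,2,6}:  v_{1} + v_{2} + v_{6} = 2·v_{3} — sig = ⟨3 | 2⟩

Signatures (|P|; sorted positive RHS coefficients), sorted:
[⟨2 | 0⟩, ⟨2 | 1⟩, ⟨2 | 1⟩, ⟨3 | 1⟩, ⟨3 | 2⟩]


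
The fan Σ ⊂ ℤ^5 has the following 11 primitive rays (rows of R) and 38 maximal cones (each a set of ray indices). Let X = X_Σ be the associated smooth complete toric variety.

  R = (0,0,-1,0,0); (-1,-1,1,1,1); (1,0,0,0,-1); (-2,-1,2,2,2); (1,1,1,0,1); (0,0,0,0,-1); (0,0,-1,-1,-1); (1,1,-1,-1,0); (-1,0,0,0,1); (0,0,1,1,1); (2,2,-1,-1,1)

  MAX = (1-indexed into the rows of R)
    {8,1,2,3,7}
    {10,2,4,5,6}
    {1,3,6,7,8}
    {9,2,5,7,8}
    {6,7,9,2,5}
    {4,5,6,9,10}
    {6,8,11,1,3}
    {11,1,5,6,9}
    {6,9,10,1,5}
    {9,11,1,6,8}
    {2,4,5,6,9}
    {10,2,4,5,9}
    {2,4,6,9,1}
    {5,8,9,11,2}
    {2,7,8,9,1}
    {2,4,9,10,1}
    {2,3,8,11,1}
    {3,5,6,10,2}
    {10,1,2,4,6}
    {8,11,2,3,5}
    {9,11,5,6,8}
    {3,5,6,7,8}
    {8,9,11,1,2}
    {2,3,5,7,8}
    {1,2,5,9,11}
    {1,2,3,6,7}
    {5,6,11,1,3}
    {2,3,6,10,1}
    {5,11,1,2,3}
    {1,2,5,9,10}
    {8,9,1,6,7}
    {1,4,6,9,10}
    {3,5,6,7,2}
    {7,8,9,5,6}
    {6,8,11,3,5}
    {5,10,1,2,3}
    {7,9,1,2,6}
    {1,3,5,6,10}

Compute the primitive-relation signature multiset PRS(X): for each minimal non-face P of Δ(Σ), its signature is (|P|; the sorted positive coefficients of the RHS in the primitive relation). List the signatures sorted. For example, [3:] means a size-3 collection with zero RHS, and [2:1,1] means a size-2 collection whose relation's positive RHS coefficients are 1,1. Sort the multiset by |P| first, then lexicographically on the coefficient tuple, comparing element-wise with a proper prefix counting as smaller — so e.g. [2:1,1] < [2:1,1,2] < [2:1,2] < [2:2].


Primitive collections (16):

  P = {3,9}:  v_{3} + v_{9} = 0  ⇒ sig = [2:]
  P = {7,10}:  v_{7} + v_{10} = 0  ⇒ sig = [2:]
  P = {4,8}:  v_{4} + v_{8} = v_{9} + v_{10}  ⇒ sig = [2:1,1]
  P = {8,10}:  v_{8} + v_{10} = v_{1} + v_{5}  ⇒ sig = [2:1,1]
  P = {3,4}:  v_{3} + v_{4} = v_{2} + v_{6} + v_{10}  ⇒ sig = [2:1,1,1]
  P = {4,7}:  v_{4} + v_{7} = v_{2} + v_{6} + v_{9}  ⇒ sig = [2:1,1,1]
  P = {4,11}:  v_{4} + v_{11} = v_{1} + v_{5} + v_{9} + v_{10}  ⇒ sig = [2:1,1,1,1]
  P = {7,11}:  v_{7} + v_{11} = 2·v_{8}  ⇒ sig = [2:2]
  P = {10,11}:  v_{10} + v_{11} = 2·v_{1} + 2·v_{5}  ⇒ sig = [2:2,2]
  P = {2,6,8}:  v_{2} + v_{6} + v_{8} = 0  ⇒ sig = [3:]
  P = {1,5,7}:  v_{1} + v_{5} + v_{7} = v_{8}  ⇒ sig = [3:1]
  P = {1,5,8}:  v_{1} + v_{5} + v_{8} = v_{11}  ⇒ sig = [3:1]
  P = {2,6,11}:  v_{2} + v_{6} + v_{11} = v_{1} + v_{5}  ⇒ sig = [3:1,1]
  P = {1,4,5}:  v_{1} + v_{4} + v_{5} = v_{9} + 2·v_{10}  ⇒ sig = [3:1,2]
  P = {1,2,5,6}:  v_{1} + v_{2} + v_{5} + v_{6} = v_{10}  ⇒ sig = [4:1]
  P = {2,6,9,10}:  v_{2} + v_{6} + v_{9} + v_{10} = v_{4}  ⇒ sig = [4:1]

Sorted signature multiset PRS(X):
    |P|=2: 9 collections, coeffs (), (), (1,1), (1,1), (1,1,1), (1,1,1), (1,1,1,1), (2), (2,2)
    |P|=3: 5 collections, coeffs (), (1), (1), (1,1), (1,2)
    |P|=4: 2 collections, coeffs (1), (1)


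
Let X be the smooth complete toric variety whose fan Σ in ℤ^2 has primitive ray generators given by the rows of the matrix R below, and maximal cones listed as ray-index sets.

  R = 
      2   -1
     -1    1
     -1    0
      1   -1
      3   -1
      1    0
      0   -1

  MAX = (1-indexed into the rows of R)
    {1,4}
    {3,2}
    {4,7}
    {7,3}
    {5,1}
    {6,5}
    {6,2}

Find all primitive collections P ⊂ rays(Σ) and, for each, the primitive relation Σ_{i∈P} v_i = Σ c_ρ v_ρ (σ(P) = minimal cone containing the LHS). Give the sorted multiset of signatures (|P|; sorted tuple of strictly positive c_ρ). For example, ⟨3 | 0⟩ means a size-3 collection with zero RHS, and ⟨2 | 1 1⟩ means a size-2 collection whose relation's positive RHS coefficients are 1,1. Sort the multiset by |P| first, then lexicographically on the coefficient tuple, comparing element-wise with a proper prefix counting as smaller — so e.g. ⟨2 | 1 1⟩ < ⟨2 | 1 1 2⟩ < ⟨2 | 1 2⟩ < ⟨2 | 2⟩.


Δ(Σ) — 7 vertices, 14 min non-faces:

  P={2,4}:  v_{2} + v_{4} = 0  →  sig = ⟨2 | 0⟩
  P={3,6}:  v_{3} + v_{6} = 0  →  sig = ⟨2 | 0⟩
  P={1,2}:  v_{1} + v_{2} = v_{6}  →  sig = ⟨2 | 1⟩
  P={1,3}:  v_{1} + v_{3} = v_{4}  →  sig = ⟨2 | 1⟩
  P={1,6}:  v_{1} + v_{6} = v_{5}  →  sig = ⟨2 | 1⟩
  P={2,7}:  v_{2} + v_{7} = v_{3}  →  sig = ⟨2 | 1⟩
  P={3,4}:  v_{3} + v_{4} = v_{7}  →  sig = ⟨2 | 1⟩
  P={3,5}:  v_{3} + v_{5} = v_{1}  →  sig = ⟨2 | 1⟩
  P={4,6}:  v_{4} + v_{6} = v_{1}  →  sig = ⟨2 | 1⟩
  P={6,7}:  v_{6} + v_{7} = v_{4}  →  sig = ⟨2 | 1⟩
  P={5,7}:  v_{5} + v_{7} = v_{1} + v_{4}  →  sig = ⟨2 | 1 1⟩
  P={1,7}:  v_{1} + v_{7} = 2·v_{4}  →  sig = ⟨2 | 2⟩
  P={2,5}:  v_{2} + v_{5} = 2·v_{6}  →  sig = ⟨2 | 2⟩
  P={4,5}:  v_{4} + v_{5} = 2·v_{1}  →  sig = ⟨2 | 2⟩

so the primitive-relation signature multiset is
[⟨2 | 0⟩, ⟨2 | 0⟩, ⟨2 | 1⟩, ⟨2 | 1⟩, ⟨2 | 1⟩, ⟨2 | 1⟩, ⟨2 | 1⟩, ⟨2 | 1⟩, ⟨2 | 1⟩, ⟨2 | 1⟩, ⟨2 | 1 1⟩, ⟨2 | 2⟩, ⟨2 | 2⟩, ⟨2 | 2⟩]


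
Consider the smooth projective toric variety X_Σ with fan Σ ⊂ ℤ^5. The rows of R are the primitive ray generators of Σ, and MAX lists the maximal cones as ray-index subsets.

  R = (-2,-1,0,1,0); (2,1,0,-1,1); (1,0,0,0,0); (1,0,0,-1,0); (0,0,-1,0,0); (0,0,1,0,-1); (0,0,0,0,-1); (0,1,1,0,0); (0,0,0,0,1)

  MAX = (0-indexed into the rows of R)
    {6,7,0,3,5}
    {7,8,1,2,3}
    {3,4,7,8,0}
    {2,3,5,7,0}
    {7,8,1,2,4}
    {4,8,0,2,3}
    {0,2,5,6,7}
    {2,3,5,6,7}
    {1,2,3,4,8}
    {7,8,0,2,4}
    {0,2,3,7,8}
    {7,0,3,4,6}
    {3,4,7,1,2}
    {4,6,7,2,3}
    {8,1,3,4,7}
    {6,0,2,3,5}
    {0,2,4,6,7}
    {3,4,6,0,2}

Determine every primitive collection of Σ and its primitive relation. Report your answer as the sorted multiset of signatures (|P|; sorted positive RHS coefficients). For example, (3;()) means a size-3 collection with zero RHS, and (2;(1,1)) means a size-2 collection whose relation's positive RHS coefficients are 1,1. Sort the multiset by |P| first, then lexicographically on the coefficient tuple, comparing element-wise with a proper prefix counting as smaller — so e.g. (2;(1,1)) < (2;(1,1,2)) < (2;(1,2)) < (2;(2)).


9 minimal non-faces of Δ(Σ) (on 9 rays):

  • {6,8}:  v_{6} + v_{8} = 0  so sig = (2;())
  • {0,1}:  v_{0} + v_{1} = v_{8}  so sig = (2;(1))
  • {4,5}:  v_{4} + v_{5} = v_{6}  so sig = (2;(1))
  • {1,5}:  v_{1} + v_{5} = v_{2} + v_{3} + v_{7}  so sig = (2;(1,1,1))
  • {1,6}:  v_{1} + v_{6} = v_{2} + v_{3} + v_{4} + v_{7}  so sig = (2;(1,1,1,1))
  • {5,8}:  v_{5} + v_{8} = v_{0} + v_{2} + v_{3} + v_{7}  so sig = (2;(1,1,1,1))
  • {0,2,3,4,7}:  v_{0} + v_{2} + v_{3} + v_{4} + v_{7} = 0  so sig = (5;())
  • {0,2,3,6,7}:  v_{0} + v_{2} + v_{3} + v_{6} + v_{7} = v_{5}  so sig = (5;(1))
  • {2,3,4,7,8}:  v_{2} + v_{3} + v_{4} + v_{7} + v_{8} = v_{1}  so sig = (5;(1))

Sorted signature multiset PRS(X):
[(2;()), (2;(1)), (2;(1)), (2;(1,1,1)), (2;(1,1,1,1)), (2;(1,1,1,1)), (5;()), (5;(1)), (5;(1))]


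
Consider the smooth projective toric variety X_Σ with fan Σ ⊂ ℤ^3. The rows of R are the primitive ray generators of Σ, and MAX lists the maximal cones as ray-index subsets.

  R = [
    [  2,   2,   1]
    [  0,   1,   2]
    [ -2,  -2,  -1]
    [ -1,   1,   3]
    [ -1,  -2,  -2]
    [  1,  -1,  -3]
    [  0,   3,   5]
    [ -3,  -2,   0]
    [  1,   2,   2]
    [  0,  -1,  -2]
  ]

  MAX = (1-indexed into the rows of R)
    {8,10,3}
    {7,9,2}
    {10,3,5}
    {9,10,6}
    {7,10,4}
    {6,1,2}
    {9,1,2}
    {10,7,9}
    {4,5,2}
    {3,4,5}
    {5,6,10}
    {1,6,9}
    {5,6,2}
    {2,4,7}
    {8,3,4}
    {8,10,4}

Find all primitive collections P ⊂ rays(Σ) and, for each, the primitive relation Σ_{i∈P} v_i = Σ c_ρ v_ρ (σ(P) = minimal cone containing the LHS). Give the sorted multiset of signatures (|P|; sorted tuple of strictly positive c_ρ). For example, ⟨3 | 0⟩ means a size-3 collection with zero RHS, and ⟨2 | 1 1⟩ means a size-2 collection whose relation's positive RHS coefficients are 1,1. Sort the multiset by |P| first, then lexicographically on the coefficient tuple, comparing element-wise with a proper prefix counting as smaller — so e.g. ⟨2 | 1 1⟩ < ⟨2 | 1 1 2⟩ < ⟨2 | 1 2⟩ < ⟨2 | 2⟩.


Minimal non-faces — 24 found among 10 rays, 16 max cones:

  {1,3}:  v_{1} + v_{3} = 0  ⇒ sig = ⟨2 | 0⟩
  {2,10}:  v_{2} + v_{10} = 0  ⇒ sig = ⟨2 | 0⟩
  {4,6}:  v_{4} + v_{6} = 0  ⇒ sig = ⟨2 | 0⟩
  {5,9}:  v_{5} + v_{9} = 0  ⇒ sig = ⟨2 | 0⟩
  {4,9}:  v_{4} + v_{9} = v_{7}  ⇒ sig = ⟨2 | 1⟩
  {5,7}:  v_{5} + v_{7} = v_{4}  ⇒ sig = ⟨2 | 1⟩
  {6,7}:  v_{6} + v_{7} = v_{9}  ⇒ sig = ⟨2 | 1⟩
  {1,4}:  v_{1} + v_{4} = v_{2} + v_{9}  ⇒ sig = ⟨2 | 1 1⟩
  {1,5}:  v_{1} + v_{5} = v_{2} + v_{6}  ⇒ sig = ⟨2 | 1 1⟩
  {1,8}:  v_{1} + v_{8} = v_{4} + v_{10}  ⇒ sig = ⟨2 | 1 1⟩
  {1,10}:  v_{1} + v_{10} = v_{6} + v_{9}  ⇒ sig = ⟨2 | 1 1⟩
  {2,3}:  v_{2} + v_{3} = v_{4} + v_{5}  ⇒ sig = ⟨2 | 1 1⟩
  {2,8}:  v_{2} + v_{8} = v_{3} + v_{4}  ⇒ sig = ⟨2 | 1 1⟩
  {3,6}:  v_{3} + v_{6} = v_{5} + v_{10}  ⇒ sig = ⟨2 | 1 1⟩
  {3,9}:  v_{3} + v_{9} = v_{4} + v_{10}  ⇒ sig = ⟨2 | 1 1⟩
  {6,8}:  v_{6} + v_{8} = v_{3} + v_{10}  ⇒ sig = ⟨2 | 1 1⟩
  {1,7}:  v_{1} + v_{7} = v_{2} + 2·v_{9}  ⇒ sig = ⟨2 | 1 2⟩
  {3,7}:  v_{3} + v_{7} = 2·v_{4} + v_{10}  ⇒ sig = ⟨2 | 1 2⟩
  {5,8}:  v_{5} + v_{8} = 2·v_{3}  ⇒ sig = ⟨2 | 2⟩
  {8,9}:  v_{8} + v_{9} = 2·v_{4} + 2·v_{10}  ⇒ sig = ⟨2 | 2 2⟩
  {7,8}:  v_{7} + v_{8} = 3·v_{4} + 2·v_{10}  ⇒ sig = ⟨2 | 2 3⟩
  {2,6,9}:  v_{2} + v_{6} + v_{9} = v_{1}  ⇒ sig = ⟨3 | 1⟩
  {3,4,10}:  v_{3} + v_{4} + v_{10} = v_{8}  ⇒ sig = ⟨3 | 1⟩
  {4,5,10}:  v_{4} + v_{5} + v_{10} = v_{3}  ⇒ sig = ⟨3 | 1⟩

Hence PRS(X_Σ) =
{ ⟨2 | 0⟩ ×4,  ⟨2 | 1⟩ ×3,  ⟨2 | 1 1⟩ ×9,  ⟨2 | 1 2⟩ ×2,  ⟨2 | 2⟩,  ⟨2 | 2 2⟩,  ⟨2 | 2 3⟩,  ⟨3 | 1⟩ ×3 }


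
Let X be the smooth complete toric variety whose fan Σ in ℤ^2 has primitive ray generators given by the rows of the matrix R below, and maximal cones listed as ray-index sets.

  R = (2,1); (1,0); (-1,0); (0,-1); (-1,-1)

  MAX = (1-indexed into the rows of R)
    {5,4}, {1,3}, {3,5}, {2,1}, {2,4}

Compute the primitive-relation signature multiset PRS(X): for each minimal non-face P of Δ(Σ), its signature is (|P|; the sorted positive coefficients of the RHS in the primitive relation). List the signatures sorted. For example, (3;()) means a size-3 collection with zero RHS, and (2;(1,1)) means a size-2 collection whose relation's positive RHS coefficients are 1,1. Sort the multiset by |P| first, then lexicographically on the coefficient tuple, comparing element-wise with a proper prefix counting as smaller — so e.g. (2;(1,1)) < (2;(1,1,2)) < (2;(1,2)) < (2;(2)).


Minimal non-faces — 5 found among 5 rays, 5 max cones:

  {2,3}:  v_{2} + v_{3} = 0 ; sig = (2;())
  {1,5}:  v_{1} + v_{5} = v_{2} ; sig = (2;(1))
  {2,5}:  v_{2} + v_{5} = v_{4} ; sig = (2;(1))
  {3,4}:  v_{3} + v_{4} = v_{5} ; sig = (2;(1))
  {1,4}:  v_{1} + v_{4} = 2·v_{2} ; sig = (2;(2))

Sorted signature multiset PRS(X):
    (2;())
    (2;(1))
    (2;(1))
    (2;(1))
    (2;(2))


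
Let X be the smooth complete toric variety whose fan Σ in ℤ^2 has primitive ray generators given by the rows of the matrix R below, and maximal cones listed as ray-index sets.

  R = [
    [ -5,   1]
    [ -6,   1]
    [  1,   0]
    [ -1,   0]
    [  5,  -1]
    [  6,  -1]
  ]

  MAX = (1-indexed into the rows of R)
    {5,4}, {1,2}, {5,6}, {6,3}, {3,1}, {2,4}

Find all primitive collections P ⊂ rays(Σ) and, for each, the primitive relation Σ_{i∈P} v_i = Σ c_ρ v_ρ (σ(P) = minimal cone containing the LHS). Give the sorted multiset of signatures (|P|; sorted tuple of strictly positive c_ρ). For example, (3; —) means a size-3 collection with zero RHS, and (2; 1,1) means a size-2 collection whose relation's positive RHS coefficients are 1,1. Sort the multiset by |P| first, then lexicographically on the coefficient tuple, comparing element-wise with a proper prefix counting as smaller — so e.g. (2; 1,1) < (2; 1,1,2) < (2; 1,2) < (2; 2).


9 minimal non-faces of Δ(Σ) (on 6 rays):

  P = {1,5}:  v_{1} + v_{5} = 0  ⟹  sig = (2; —)
  P = {2,6}:  v_{2} + v_{6} = 0  ⟹  sig = (2; —)
  P = {3,4}:  v_{3} + v_{4} = 0  ⟹  sig = (2; —)
  P = {1,4}:  v_{1} + v_{4} = v_{2}  ⟹  sig = (2; 1)
  P = {1,6}:  v_{1} + v_{6} = v_{3}  ⟹  sig = (2; 1)
  P = {2,3}:  v_{2} + v_{3} = v_{1}  ⟹  sig = (2; 1)
  P = {2,5}:  v_{2} + v_{5} = v_{4}  ⟹  sig = (2; 1)
  P = {3,5}:  v_{3} + v_{5} = v_{6}  ⟹  sig = (2; 1)
  P = {4,6}:  v_{4} + v_{6} = v_{5}  ⟹  sig = (2; 1)

so the primitive-relation signature multiset is
[(2; —), (2; —), (2; —), (2; 1), (2; 1), (2; 1), (2; 1), (2; 1), (2; 1)]


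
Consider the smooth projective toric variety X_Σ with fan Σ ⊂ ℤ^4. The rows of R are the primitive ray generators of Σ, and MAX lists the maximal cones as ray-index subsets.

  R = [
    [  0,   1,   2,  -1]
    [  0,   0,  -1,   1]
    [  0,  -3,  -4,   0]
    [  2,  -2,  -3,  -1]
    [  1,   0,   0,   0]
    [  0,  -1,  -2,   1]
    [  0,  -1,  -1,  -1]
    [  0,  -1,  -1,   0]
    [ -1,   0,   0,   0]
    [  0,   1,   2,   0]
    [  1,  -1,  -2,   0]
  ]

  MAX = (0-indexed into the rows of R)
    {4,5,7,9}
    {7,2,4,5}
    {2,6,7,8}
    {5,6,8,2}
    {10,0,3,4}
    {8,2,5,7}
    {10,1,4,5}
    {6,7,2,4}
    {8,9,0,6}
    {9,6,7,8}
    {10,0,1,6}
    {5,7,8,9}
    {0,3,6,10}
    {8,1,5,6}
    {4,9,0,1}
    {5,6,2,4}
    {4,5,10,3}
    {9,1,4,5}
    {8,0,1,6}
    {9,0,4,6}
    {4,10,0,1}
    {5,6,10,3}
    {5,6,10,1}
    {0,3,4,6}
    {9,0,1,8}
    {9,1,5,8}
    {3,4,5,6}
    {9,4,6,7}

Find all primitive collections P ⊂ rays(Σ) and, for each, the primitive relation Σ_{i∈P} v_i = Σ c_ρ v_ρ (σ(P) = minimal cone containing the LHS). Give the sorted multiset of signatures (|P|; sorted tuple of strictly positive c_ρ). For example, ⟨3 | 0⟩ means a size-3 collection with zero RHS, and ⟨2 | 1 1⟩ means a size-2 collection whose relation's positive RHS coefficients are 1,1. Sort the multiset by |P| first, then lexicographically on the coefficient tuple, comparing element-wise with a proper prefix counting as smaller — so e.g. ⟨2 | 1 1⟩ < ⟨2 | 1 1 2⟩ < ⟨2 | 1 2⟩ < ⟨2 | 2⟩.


Minimal non-faces — 21 found among 11 rays, 28 max cones:

  P={0,5}:  v_{0} + v_{5} = 0  ⇒ sig = ⟨2 | 0⟩
  P={4,8}:  v_{4} + v_{8} = 0  ⇒ sig = ⟨2 | 0⟩
  P={1,7}:  v_{1} + v_{7} = v_{5}  ⇒ sig = ⟨2 | 1⟩
  P={9,10}:  v_{9} + v_{10} = v_{4}  ⇒ sig = ⟨2 | 1⟩
  P={0,2}:  v_{0} + v_{2} = v_{6} + v_{7}  ⇒ sig = ⟨2 | 1 1⟩
  P={0,7}:  v_{0} + v_{7} = v_{6} + v_{9}  ⇒ sig = ⟨2 | 1 1⟩
  P={3,8}:  v_{3} + v_{8} = v_{6} + v_{10}  ⇒ sig = ⟨2 | 1 1⟩
  P={8,10}:  v_{8} + v_{10} = v_{1} + v_{6}  ⇒ sig = ⟨2 | 1 1⟩
  P={7,10}:  v_{7} + v_{10} = v_{4} + v_{5} + v_{6}  ⇒ sig = ⟨2 | 1 1 1⟩
  P={1,2}:  v_{1} + v_{2} = 2·v_{5} + v_{6}  ⇒ sig = ⟨2 | 1 2⟩
  P={3,9}:  v_{3} + v_{9} = 2·v_{4} + v_{6}  ⇒ sig = ⟨2 | 1 2⟩
  P={2,10}:  v_{2} + v_{10} = v_{4} + 2·v_{5} + 2·v_{6}  ⇒ sig = ⟨2 | 1 2 2⟩
  P={3,7}:  v_{3} + v_{7} = 2·v_{4} + v_{5} + 2·v_{6}  ⇒ sig = ⟨2 | 1 2 2⟩
  P={1,3}:  v_{1} + v_{3} = 2·v_{10}  ⇒ sig = ⟨2 | 2⟩
  P={2,9}:  v_{2} + v_{9} = 2·v_{7}  ⇒ sig = ⟨2 | 2⟩
  P={2,3}:  v_{2} + v_{3} = 2·v_{4} + 2·v_{5} + 3·v_{6}  ⇒ sig = ⟨2 | 2 2 3⟩
  P={1,6,9}:  v_{1} + v_{6} + v_{9} = 0  ⇒ sig = ⟨3 | 0⟩
  P={1,4,6}:  v_{1} + v_{4} + v_{6} = v_{10}  ⇒ sig = ⟨3 | 1⟩
  P={4,6,10}:  v_{4} + v_{6} + v_{10} = v_{3}  ⇒ sig = ⟨3 | 1⟩
  P={5,6,7}:  v_{5} + v_{6} + v_{7} = v_{2}  ⇒ sig = ⟨3 | 1⟩
  P={5,6,9}:  v_{5} + v_{6} + v_{9} = v_{7}  ⇒ sig = ⟨3 | 1⟩

so the primitive-relation signature multiset is
    |P|=2: 16 collections, coeffs (), (), (1), (1), (1,1), (1,1), (1,1), (1,1), (1,1,1), (1,2), (1,2), (1,2,2), (1,2,2), (2), (2), (2,2,3)
    |P|=3: 5 collections, coeffs (), (1), (1), (1), (1)


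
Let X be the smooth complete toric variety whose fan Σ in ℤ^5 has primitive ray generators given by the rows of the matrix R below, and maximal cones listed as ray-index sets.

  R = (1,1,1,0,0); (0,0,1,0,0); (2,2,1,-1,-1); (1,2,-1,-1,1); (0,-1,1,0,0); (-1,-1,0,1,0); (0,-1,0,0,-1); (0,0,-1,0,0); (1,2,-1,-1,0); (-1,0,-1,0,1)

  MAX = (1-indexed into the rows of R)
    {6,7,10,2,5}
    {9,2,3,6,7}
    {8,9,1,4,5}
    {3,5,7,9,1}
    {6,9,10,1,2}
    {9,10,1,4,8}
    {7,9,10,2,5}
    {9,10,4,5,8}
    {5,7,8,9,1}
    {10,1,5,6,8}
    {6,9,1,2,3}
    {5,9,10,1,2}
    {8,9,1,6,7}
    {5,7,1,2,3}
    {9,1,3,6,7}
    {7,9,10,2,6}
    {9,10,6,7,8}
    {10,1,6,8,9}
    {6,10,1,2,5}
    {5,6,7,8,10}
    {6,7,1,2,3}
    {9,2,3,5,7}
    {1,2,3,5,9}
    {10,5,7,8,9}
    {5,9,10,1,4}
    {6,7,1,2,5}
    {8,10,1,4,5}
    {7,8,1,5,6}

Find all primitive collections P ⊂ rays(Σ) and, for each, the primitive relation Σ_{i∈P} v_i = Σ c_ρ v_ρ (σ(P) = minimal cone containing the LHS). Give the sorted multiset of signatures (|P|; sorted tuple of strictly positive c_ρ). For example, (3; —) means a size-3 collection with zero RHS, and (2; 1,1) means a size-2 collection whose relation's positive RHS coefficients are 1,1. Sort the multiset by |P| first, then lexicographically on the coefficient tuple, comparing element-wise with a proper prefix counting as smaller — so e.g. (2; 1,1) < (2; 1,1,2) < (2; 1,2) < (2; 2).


Primitive collections (12):

  P = {2,8}:  v_{2} + v_{8} = 0 ; sig = (2; —)
  P = {3,10}:  v_{3} + v_{10} = v_{2} + v_{9} ; sig = (2; 1,1)
  P = {3,8}:  v_{3} + v_{8} = v_{1} + v_{7} + v_{9} ; sig = (2; 1,1,1)
  P = {4,6}:  v_{4} + v_{6} = v_{1} + v_{8} + v_{10} ; sig = (2; 1,1,1)
  P = {4,7}:  v_{4} + v_{7} = v_{5} + v_{8} + v_{9} ; sig = (2; 1,1,1)
  P = {2,4}:  v_{2} + v_{4} = v_{1} + v_{5} + v_{9} + v_{10} ; sig = (2; 1,1,1,1)
  P = {3,4}:  v_{3} + v_{4} = v_{1} + v_{5} + 2·v_{9} ; sig = (2; 1,1,2)
  P = {1,7,10}:  v_{1} + v_{7} + v_{10} = 0 ; sig = (3; —)
  P = {5,6,9}:  v_{5} + v_{6} + v_{9} = 0 ; sig = (3; —)
  P = {3,5,6}:  v_{3} + v_{5} + v_{6} = v_{1} + v_{2} + v_{7} ; sig = (3; 1,1,1)
  P = {1,2,7,9}:  v_{1} + v_{2} + v_{7} + v_{9} = v_{3} ; sig = (4; 1)
  P = {1,5,8,9,10}:  v_{1} + v_{5} + v_{8} + v_{9} + v_{10} = v_{4} ; sig = (5; 1)

Signatures (|P|; sorted positive RHS coefficients), sorted:
{ (2; —),  (2; 1,1),  (2; 1,1,1) ×3,  (2; 1,1,1,1),  (2; 1,1,2),  (3; —) ×2,  (3; 1,1,1),  (4; 1),  (5; 1) }


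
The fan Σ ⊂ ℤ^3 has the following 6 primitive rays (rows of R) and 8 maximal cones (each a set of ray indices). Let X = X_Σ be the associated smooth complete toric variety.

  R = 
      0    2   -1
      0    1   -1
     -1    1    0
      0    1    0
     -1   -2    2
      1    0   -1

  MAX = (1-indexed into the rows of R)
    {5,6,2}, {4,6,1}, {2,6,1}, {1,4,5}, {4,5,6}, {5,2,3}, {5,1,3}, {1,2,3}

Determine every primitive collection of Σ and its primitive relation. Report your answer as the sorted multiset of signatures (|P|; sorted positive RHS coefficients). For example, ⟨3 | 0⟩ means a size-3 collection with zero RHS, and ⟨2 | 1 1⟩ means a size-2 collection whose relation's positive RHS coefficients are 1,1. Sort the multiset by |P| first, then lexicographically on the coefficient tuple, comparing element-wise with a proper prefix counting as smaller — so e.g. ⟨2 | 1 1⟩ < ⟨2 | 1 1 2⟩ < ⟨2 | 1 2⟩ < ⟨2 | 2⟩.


|primitive collections| = 5. Relations:

  P={2,4}:  v_{2} + v_{4} = v_{1}  ⇒ sig = ⟨2 | 1⟩
  P={3,6}:  v_{3} + v_{6} = v_{2}  ⇒ sig = ⟨2 | 1⟩
  P={3,4}:  v_{3} + v_{4} = 2·v_{1} + v_{5}  ⇒ sig = ⟨2 | 1 2⟩
  P={1,5,6}:  v_{1} + v_{5} + v_{6} = 0  ⇒ sig = ⟨3 | 0⟩
  P={1,2,5}:  v_{1} + v_{2} + v_{5} = v_{3}  ⇒ sig = ⟨3 | 1⟩

Sorted signature multiset PRS(X):
{ ⟨2 | 1⟩ ×2,  ⟨2 | 1 2⟩,  ⟨3 | 0⟩,  ⟨3 | 1⟩ }


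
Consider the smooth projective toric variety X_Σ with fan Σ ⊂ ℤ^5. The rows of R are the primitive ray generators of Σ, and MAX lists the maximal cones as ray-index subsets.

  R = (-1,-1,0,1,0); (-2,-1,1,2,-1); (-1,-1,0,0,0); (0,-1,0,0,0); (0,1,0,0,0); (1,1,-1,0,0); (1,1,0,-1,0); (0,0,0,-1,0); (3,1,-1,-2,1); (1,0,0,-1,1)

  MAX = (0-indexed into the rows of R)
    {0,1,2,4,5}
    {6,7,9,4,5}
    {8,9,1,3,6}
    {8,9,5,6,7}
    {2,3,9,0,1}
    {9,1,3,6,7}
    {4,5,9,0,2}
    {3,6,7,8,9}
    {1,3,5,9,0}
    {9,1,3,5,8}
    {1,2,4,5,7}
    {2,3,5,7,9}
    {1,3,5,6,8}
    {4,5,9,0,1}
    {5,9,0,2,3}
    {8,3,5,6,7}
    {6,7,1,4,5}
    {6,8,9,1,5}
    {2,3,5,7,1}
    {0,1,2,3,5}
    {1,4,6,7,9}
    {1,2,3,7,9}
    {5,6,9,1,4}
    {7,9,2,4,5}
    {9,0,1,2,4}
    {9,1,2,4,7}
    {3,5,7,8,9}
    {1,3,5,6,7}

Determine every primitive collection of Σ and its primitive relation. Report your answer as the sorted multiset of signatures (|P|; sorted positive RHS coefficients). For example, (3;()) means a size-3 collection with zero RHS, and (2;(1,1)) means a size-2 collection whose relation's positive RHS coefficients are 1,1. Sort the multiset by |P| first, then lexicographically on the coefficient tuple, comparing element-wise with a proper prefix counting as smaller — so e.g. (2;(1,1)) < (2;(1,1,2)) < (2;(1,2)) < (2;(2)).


Σ has 11 primitive collections:

  P = {0,6}:  v_{0} + v_{6} = 0  so sig = (2;())
  P = {3,4}:  v_{3} + v_{4} = 0  so sig = (2;())
  P = {0,7}:  v_{0} + v_{7} = v_{2}  so sig = (2;(1))
  P = {2,6}:  v_{2} + v_{6} = v_{7}  so sig = (2;(1))
  P = {0,8}:  v_{0} + v_{8} = v_{3} + v_{5} + v_{9}  so sig = (2;(1,1,1))
  P = {4,8}:  v_{4} + v_{8} = v_{5} + v_{6} + v_{9}  so sig = (2;(1,1,1))
  P = {2,8}:  v_{2} + v_{8} = v_{3} + v_{5} + v_{7} + v_{9}  so sig = (2;(1,1,1,1))
  P = {1,7,8}:  v_{1} + v_{7} + v_{8} = v_{3} + v_{6}  so sig = (3;(1,1))
  P = {1,5,7,9}:  v_{1} + v_{5} + v_{7} + v_{9} = 0  so sig = (4;())
  P = {1,2,5,9}:  v_{1} + v_{2} + v_{5} + v_{9} = v_{0}  so sig = (4;(1))
  P = {3,5,6,9}:  v_{3} + v_{5} + v_{6} + v_{9} = v_{8}  so sig = (4;(1))

Hence PRS(X_Σ) =
{ (2;()) ×2,  (2;(1)) ×2,  (2;(1,1,1)) ×2,  (2;(1,1,1,1)),  (3;(1,1)),  (4;()),  (4;(1)) ×2 }
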